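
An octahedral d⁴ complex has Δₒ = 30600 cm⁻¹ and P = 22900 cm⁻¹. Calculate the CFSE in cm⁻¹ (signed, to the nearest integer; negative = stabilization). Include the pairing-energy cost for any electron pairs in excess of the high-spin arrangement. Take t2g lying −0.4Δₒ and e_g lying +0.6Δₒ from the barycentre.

Δₒ > P, so pairing is preferred: the ground state is low-spin.
Filling d⁴ accordingly: t2g^4 e_g^0.
Orbital CFSE = -1.6Δₒ = -1.6 × 30600 = -48960 cm⁻¹.
Excess pairs vs high-spin: 1 − 0 = 1; pairing cost = +22900 cm⁻¹.
Net CFSE = -48960 + 22900 = -26060 cm⁻¹.

-26060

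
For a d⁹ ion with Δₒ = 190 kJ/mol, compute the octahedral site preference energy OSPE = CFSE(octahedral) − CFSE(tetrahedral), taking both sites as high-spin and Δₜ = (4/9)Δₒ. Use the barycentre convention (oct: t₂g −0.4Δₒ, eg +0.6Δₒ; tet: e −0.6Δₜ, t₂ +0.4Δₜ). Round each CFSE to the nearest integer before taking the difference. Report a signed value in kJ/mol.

Octahedral high-spin t2g^6 e_g^3: CFSE = -0.6 × 190 = -114 kJ/mol.
In a tetrahedral site the filling is e^4 t2^5: CFSE(tet) = -0.4Δₜ = -0.4 × (4/9)(190) = -34 kJ/mol.
OSPE = -114 − (-34) = -80 kJ/mol.

-80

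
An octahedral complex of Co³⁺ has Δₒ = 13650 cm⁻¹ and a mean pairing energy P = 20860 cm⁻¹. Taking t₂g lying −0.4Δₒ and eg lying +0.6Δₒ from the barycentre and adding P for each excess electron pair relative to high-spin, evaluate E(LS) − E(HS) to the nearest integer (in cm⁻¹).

14420

Group 9 minus oxidation state +3 gives a d⁶ configuration for Co³⁺.
High-spin d⁶ fills as t₂g⁴ eg² with CFSE 4(−0.4) + 2(+0.6) = -0.4Δₒ = -5460 cm⁻¹.
For low-spin the configuration is t₂g⁶ eg⁰: orbital energy -2.4 × 13650 = -32760 cm⁻¹, and 2 additional pairs relative to high-spin add 41720 cm⁻¹, giving 8960 cm⁻¹.
E(LS) − E(HS) = 8960 − (-5460) = 14420 cm⁻¹.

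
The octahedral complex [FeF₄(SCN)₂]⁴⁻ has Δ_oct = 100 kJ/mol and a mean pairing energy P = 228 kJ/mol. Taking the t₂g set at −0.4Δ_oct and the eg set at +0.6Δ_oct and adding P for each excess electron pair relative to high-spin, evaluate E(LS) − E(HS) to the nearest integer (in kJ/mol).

Ligand charges: 4×(-1) from F⁻ and 2×(-1) from SCN⁻ sum to -6; with overall charge -4, Fe is +2.
Fe²⁺: group 8, so d-count = 8 − 2 = 6.
In the high-spin limit (t₂g⁴ eg²) the orbital term is -0.4Δ_oct = -40 kJ/mol, with no excess pairing.
Low-spin t₂g⁶ eg⁰ gives -2.4Δ_oct = -240 kJ/mol, but forming 2 extra pairs costs 2P = 456 kJ/mol, so E(LS) = -240 + 456 = 216 kJ/mol.
Thus E(LS) − E(HS) = 256 kJ/mol.

256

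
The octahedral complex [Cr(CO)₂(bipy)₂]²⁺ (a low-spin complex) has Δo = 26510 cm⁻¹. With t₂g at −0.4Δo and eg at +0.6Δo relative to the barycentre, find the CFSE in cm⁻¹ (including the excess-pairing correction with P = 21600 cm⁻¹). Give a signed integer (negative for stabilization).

-20816

Ligand charges: 2×(+0) from CO and 2×(+0) from bipy sum to +0; with overall charge +2, Cr is +2.
Cr²⁺: group 6, so d-count = 6 − 2 = 4.
The d⁴ electrons fill as t₂g⁴ eg⁰.
Orbital CFSE = 4(-0.4) + 0(0.6) = -1.6Δo = -1.6 × 26510 = -42416 cm⁻¹.
Relative to high-spin t₂g³ eg¹ (0 paired), the low-spin configuration has 1 additional pair, contributing +1 × 21600 = +21600 cm⁻¹.
Net CFSE = -42416 + 21600 = -20816 cm⁻¹.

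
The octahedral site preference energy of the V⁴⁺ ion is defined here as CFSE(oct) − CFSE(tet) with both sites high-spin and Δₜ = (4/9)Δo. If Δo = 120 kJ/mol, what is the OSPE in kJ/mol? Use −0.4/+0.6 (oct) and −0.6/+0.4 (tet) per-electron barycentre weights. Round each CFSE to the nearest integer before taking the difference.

V is in group 5, so V⁴⁺ is d¹ (5 − 4 = 1).
Octahedral (high-spin): t₂g¹ eg⁰, CFSE = 1(−0.4) + 0(+0.6) = -0.4Δo = -0.4 × 120 = -48 kJ/mol.
Tetrahedral: e¹ t₂⁰, CFSE = 1(−0.6) + 0(+0.4) = -0.6Δₜ = -0.6 × (4/9) × 120 = -32 kJ/mol.
Subtracting, OSPE = -48 − (-32) = -16 kJ/mol.

-16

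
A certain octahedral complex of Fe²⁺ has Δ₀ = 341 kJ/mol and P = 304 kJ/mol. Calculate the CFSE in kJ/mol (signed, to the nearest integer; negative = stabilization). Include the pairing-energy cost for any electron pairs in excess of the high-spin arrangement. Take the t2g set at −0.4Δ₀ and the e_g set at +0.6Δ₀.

Fe is in group 8, so Fe²⁺ is d⁶ (8 − 2 = 6).
Here Δ₀ > P (341 > 304), so the low-spin state is favoured.
Configuration: t2g^6 e_g^0.
Orbital CFSE = -2.4Δ₀ = -2.4 × 341 = -818 kJ/mol.
Excess pairs vs high-spin: 3 − 1 = 2; pairing cost = +608 kJ/mol.
Net CFSE = -818 + 608 = -210 kJ/mol.

-210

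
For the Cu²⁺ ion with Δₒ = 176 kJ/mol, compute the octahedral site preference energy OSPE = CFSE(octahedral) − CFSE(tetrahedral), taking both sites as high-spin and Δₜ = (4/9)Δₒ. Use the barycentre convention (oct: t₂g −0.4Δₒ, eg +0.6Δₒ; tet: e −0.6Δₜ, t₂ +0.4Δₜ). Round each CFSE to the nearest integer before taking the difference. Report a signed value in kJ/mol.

Cu²⁺: group 11, so d-count = 11 − 2 = 9.
In an octahedral site d⁹ (HS) is t₂g⁶ eg³, giving CFSE(oct) = -0.6Δₒ = -106 kJ/mol.
Tetrahedral: e⁴ t₂⁵, CFSE = 4(−0.6) + 5(+0.4) = -0.4Δₜ = -0.4 × (4/9) × 176 = -31 kJ/mol.
OSPE = -106 − (-31) = -75 kJ/mol.

-75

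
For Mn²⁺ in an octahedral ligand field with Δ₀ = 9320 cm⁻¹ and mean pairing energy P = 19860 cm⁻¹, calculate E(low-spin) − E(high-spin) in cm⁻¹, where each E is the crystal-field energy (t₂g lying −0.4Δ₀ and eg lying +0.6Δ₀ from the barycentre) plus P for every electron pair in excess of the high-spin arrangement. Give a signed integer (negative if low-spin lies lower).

Group 7 minus oxidation state +2 gives a d⁵ configuration for Mn²⁺.
High-spin d⁵ fills as t₂g³ eg² with CFSE 3(−0.4) + 2(+0.6) = 0.0Δ₀ = 0 cm⁻¹.
Low-spin: t₂g⁵ eg⁰, orbital CFSE = -2.0Δ₀ = -18640 cm⁻¹; plus 2 excess pairs × P = +39720 cm⁻¹; total 21080 cm⁻¹.
Thus E(LS) − E(HS) = 21080 cm⁻¹.

21080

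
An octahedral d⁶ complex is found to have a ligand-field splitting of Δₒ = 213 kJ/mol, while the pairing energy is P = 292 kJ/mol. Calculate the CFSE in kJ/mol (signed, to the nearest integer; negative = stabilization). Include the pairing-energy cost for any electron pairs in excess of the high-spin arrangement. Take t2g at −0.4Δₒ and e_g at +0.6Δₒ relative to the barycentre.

-85

Since Δₒ = 213 kJ/mol < P = 292 kJ/mol, the complex adopts the high-spin configuration.
That gives t2g^4 e_g^2.
Orbital CFSE = -0.4Δₒ = -0.4 × 213 = -85 kJ/mol.
High-spin has no excess pairs, so no pairing correction applies.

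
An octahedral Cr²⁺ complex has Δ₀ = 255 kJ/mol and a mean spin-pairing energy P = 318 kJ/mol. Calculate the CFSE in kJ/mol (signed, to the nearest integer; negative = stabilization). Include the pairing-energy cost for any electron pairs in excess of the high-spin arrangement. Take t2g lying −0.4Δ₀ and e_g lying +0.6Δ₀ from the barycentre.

-153

Group 6 minus oxidation state +2 gives a d⁴ configuration for Cr²⁺.
With Δ₀ < P the complex is high-spin.
Configuration: t2g^3 e_g^1.
Orbital CFSE = -0.6Δ₀ = -0.6 × 255 = -153 kJ/mol.
High-spin has no excess pairs, so no pairing correction applies.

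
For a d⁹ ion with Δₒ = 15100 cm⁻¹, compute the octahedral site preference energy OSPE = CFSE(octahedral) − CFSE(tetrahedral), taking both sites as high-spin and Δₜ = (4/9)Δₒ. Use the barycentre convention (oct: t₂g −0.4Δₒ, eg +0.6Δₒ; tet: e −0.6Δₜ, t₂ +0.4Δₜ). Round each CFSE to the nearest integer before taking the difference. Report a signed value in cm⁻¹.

-6376

In an octahedral site d⁹ (HS) is t₂g⁶ eg³, giving CFSE(oct) = -0.6Δₒ = -9060 cm⁻¹.
Tetrahedral: e⁴ t₂⁵, CFSE = 4(−0.6) + 5(+0.4) = -0.4Δₜ = -0.4 × (4/9) × 15100 = -2684 cm⁻¹.
Subtracting, OSPE = -9060 − (-2684) = -6376 cm⁻¹.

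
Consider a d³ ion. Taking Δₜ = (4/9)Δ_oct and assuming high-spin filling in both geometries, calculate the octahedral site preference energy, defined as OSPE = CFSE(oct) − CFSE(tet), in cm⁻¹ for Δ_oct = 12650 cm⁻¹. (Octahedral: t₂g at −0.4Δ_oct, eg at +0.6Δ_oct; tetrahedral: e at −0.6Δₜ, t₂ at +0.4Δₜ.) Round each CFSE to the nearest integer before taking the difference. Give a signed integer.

-10682

Octahedral (high-spin): t2g^3 e_g^0, CFSE = 3(−0.4) + 0(+0.6) = -1.2Δ_oct = -1.2 × 12650 = -15180 cm⁻¹.
Tetrahedral e^2 t2^1 gives -0.8Δₜ = -0.8 × (4/9) × 12650 = -4498 cm⁻¹.
OSPE = -15180 − (-4498) = -10682 cm⁻¹.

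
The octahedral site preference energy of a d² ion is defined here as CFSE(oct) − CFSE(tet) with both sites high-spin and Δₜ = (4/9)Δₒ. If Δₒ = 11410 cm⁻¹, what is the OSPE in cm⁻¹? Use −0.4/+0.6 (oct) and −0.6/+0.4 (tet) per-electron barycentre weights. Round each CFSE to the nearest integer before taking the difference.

-3043

Octahedral high-spin t2g^2 e_g^0: CFSE = -0.8 × 11410 = -9128 cm⁻¹.
Tetrahedral: e^2 t2^0, CFSE = 2(−0.6) + 0(+0.4) = -1.2Δₜ = -1.2 × (4/9) × 11410 = -6085 cm⁻¹.
Subtracting, OSPE = -9128 − (-6085) = -3043 cm⁻¹.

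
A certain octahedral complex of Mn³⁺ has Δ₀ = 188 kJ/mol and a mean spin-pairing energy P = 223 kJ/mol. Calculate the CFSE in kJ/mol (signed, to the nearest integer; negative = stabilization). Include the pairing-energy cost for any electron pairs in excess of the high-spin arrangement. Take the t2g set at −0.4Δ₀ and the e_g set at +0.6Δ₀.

-113

Mn³⁺: group 7, so d-count = 7 − 3 = 4.
Here Δ₀ < P (188 < 223), so the high-spin state is favoured.
That gives t2g^3 e_g^1.
Orbital CFSE = -0.6Δ₀ = -0.6 × 188 = -113 kJ/mol.
High-spin has no excess pairs, so no pairing correction applies.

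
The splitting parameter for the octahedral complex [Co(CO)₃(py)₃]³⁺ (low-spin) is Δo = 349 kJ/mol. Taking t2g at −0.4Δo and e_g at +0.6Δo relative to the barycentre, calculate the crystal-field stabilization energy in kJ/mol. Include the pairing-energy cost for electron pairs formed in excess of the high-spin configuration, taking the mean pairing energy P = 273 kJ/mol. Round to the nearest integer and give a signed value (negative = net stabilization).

-292

Ligand charges: 3×(+0) from CO and 3×(+0) from py sum to +0; with overall charge +3, Co is +3.
Co is in group 9, so Co³⁺ is d⁶ (9 − 3 = 6).
The d⁶ electrons fill as t2g^6 e_g^0.
Orbital CFSE = 6(-0.4) + 0(0.6) = -2.4Δo = -2.4 × 349 = -838 kJ/mol.
Pairing penalty: 3 pairs vs 1 in the high-spin reference → 2 extra × P = 546 kJ/mol.
Net CFSE = -838 + 546 = -292 kJ/mol.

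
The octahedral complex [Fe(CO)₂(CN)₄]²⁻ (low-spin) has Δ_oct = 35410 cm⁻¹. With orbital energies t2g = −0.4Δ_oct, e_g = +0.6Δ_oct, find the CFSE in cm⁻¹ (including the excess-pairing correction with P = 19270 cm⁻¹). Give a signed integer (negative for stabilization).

-46444

Ligand charges: 2×(+0) from CO and 4×(-1) from CN⁻ sum to -4; with overall charge -2, Fe is +2.
Fe²⁺: group 8, so d-count = 8 − 2 = 6.
Electron filling gives t2g^6 e_g^0.
Orbital CFSE = 6(-0.4) + 0(0.6) = -2.4Δ_oct = -2.4 × 35410 = -84984 cm⁻¹.
High-spin d⁶ would be t2g^4 e_g^2 with 1 pair; low-spin has 3, so 2 excess pairs cost +2P = +38540 cm⁻¹.
Combining: -84984 + 38540 = -46444 cm⁻¹.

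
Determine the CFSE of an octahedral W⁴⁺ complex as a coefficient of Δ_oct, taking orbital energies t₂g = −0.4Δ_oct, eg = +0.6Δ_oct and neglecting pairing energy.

-0.8 Δ_oct

W sits in group 6; removing 4 electrons leaves W⁴⁺ with 6 − 4 = 2 d electrons.
Configuration: t₂g² eg⁰.
CFSE = 2(-0.4Δ_oct) + 0(0.6Δ_oct) = -0.8Δ_oct + 0.0Δ_oct = -0.8Δ_oct.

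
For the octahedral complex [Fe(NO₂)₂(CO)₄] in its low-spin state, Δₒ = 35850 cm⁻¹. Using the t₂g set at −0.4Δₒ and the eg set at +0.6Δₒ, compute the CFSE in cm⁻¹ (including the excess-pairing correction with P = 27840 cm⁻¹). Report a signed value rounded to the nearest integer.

-30360

Ligand charges: 2×(-1) from NO₂⁻ and 4×(+0) from CO sum to -2; with overall charge +0, Fe is +2.
Fe²⁺: group 8, so d-count = 8 − 2 = 6.
The d⁶ electrons fill as t₂g⁶ eg⁰.
Orbital CFSE = 6(-0.4) + 0(0.6) = -2.4Δₒ = -2.4 × 35850 = -86040 cm⁻¹.
Relative to high-spin t₂g⁴ eg² (1 paired), the low-spin configuration has 2 additional pairs, contributing +2 × 27840 = +55680 cm⁻¹.
Overall CFSE = -86040 + 55680 = -30360 cm⁻¹.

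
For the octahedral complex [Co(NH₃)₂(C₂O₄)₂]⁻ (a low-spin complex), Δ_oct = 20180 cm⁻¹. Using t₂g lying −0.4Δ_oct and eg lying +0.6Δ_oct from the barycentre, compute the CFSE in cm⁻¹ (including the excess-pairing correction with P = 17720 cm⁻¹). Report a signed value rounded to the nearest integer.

-12992

Ligand charges: 2×(+0) from NH₃ and 2×(-2) from C₂O₄²⁻ sum to -4; with overall charge -1, Co is +3.
Co is in group 9, so Co³⁺ is d⁶ (9 − 3 = 6).
Electron filling gives t₂g⁶ eg⁰.
CFSE(orbital) = 6×(-0.4Δ_oct) + 0×(0.6Δ_oct) = -2.4Δ_oct; with Δ_oct = 20180 cm⁻¹ that is -48432 cm⁻¹.
Relative to high-spin t₂g⁴ eg² (1 paired), the low-spin configuration has 2 additional pairs, contributing +2 × 17720 = +35440 cm⁻¹.
Combining: -48432 + 35440 = -12992 cm⁻¹.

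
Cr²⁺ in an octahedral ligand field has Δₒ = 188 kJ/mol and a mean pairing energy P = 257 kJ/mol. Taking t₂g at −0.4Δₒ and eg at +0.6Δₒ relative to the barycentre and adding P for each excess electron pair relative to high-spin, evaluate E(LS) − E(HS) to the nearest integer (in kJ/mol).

69

Group 6 minus oxidation state +2 gives a d⁴ configuration for Cr²⁺.
High-spin d⁴ fills as t₂g³ eg¹ with CFSE 3(−0.4) + 1(+0.6) = -0.6Δₒ = -113 kJ/mol.
Low-spin t₂g⁴ eg⁰ gives -1.6Δₒ = -301 kJ/mol, but forming 1 extra pair costs 1P = 257 kJ/mol, so E(LS) = -301 + 257 = -44 kJ/mol.
The difference is -44 − (-113) = 69 kJ/mol, so high-spin lies lower.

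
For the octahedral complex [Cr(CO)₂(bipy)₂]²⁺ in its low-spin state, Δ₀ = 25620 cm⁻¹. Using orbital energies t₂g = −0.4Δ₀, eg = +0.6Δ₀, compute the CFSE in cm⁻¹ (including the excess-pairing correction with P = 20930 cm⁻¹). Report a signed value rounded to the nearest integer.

Ligand charges: 2×(+0) from CO and 2×(+0) from bipy sum to +0; with overall charge +2, Cr is +2.
Cr²⁺: group 6, so d-count = 6 − 2 = 4.
Electron filling gives t₂g⁴ eg⁰.
CFSE(orbital) = 4×(-0.4Δ₀) + 0×(0.6Δ₀) = -1.6Δ₀; with Δ₀ = 25620 cm⁻¹ that is -40992 cm⁻¹.
High-spin d⁴ would be t₂g³ eg¹ with 0 pairs; low-spin has 1, so 1 excess pair costs +1P = +20930 cm⁻¹.
Overall CFSE = -40992 + 20930 = -20062 cm⁻¹.

-20062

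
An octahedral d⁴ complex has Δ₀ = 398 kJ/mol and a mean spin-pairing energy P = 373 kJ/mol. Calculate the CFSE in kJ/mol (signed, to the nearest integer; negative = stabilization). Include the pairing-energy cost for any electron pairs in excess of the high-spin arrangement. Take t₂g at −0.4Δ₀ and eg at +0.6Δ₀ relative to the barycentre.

Since Δ₀ = 398 kJ/mol > P = 373 kJ/mol, the complex adopts the low-spin configuration.
That gives t₂g⁴ eg⁰.
Orbital CFSE = -1.6Δ₀ = -1.6 × 398 = -637 kJ/mol.
Excess pairs vs high-spin: 1 − 0 = 1; pairing cost = +373 kJ/mol.
Net CFSE = -637 + 373 = -264 kJ/mol.

-264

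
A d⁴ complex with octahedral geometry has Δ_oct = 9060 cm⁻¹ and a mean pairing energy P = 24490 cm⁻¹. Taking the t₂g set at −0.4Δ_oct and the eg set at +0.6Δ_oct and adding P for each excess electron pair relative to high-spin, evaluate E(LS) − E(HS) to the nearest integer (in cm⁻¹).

15430

High-spin: t₂g³ eg¹, CFSE = -0.6Δ_oct = -5436 cm⁻¹.
Low-spin t₂g⁴ eg⁰ gives -1.6Δ_oct = -14496 cm⁻¹, but forming 1 extra pair costs 1P = 24490 cm⁻¹, so E(LS) = -14496 + 24490 = 9994 cm⁻¹.
E(LS) − E(HS) = 9994 − (-5436) = 15430 cm⁻¹.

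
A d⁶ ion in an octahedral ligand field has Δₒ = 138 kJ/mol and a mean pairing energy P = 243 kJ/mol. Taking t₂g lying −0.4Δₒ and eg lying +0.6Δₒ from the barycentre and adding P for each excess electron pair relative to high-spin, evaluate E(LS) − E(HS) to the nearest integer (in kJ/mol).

High-spin d⁶ fills as t₂g⁴ eg² with CFSE 4(−0.4) + 2(+0.6) = -0.4Δₒ = -55 kJ/mol.
Low-spin t₂g⁶ eg⁰ gives -2.4Δₒ = -331 kJ/mol, but forming 2 extra pairs costs 2P = 486 kJ/mol, so E(LS) = -331 + 486 = 155 kJ/mol.
Thus E(LS) − E(HS) = 210 kJ/mol.

210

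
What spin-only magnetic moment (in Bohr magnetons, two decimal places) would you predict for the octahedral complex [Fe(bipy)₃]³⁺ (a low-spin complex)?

bipy is neutral, so the +3 overall charge sits on Fe: oxidation state +3.
Fe sits in group 8; removing 3 electrons leaves Fe³⁺ with 8 − 3 = 5 d electrons.
Configuration: t₂g⁵ eg⁰ → 1 unpaired electron.
μ(spin-only) = √[1(1+2)] = √3 ≈ 1.73 Bohr magnetons.

1.73 Bohr magnetons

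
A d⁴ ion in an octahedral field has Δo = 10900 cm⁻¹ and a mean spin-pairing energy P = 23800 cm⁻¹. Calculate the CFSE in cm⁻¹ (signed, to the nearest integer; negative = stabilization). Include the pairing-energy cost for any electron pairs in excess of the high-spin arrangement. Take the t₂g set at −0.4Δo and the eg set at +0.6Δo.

-6540

With Δo < P the complex is high-spin.
Configuration: t₂g³ eg¹.
Orbital CFSE = -0.6Δo = -0.6 × 10900 = -6540 cm⁻¹.
High-spin has no excess pairs, so no pairing correction applies.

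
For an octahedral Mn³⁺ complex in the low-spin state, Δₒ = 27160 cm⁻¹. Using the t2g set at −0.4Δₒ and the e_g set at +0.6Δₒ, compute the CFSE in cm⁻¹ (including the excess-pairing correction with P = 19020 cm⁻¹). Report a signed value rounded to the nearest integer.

Mn sits in group 7; removing 3 electrons leaves Mn³⁺ with 7 − 3 = 4 d electrons.
The d⁴ electrons fill as t2g^4 e_g^0.
The orbital stabilization is -1.6Δₒ = -1.6 × 27160 = -43456 cm⁻¹.
Relative to high-spin t2g^3 e_g^1 (0 paired), the low-spin configuration has 1 additional pair, contributing +1 × 19020 = +19020 cm⁻¹.
Combining: -43456 + 19020 = -24436 cm⁻¹.

-24436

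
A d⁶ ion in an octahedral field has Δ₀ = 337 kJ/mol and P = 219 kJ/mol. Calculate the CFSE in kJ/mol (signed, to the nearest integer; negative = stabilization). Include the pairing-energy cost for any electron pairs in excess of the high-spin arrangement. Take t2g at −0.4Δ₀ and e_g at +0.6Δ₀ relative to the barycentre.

-371

Δ₀ > P, so pairing is preferred: the ground state is low-spin.
That gives t2g^6 e_g^0.
Orbital CFSE = -2.4Δ₀ = -2.4 × 337 = -809 kJ/mol.
Excess pairs vs high-spin: 3 − 1 = 2; pairing cost = +438 kJ/mol.
Net CFSE = -809 + 438 = -371 kJ/mol.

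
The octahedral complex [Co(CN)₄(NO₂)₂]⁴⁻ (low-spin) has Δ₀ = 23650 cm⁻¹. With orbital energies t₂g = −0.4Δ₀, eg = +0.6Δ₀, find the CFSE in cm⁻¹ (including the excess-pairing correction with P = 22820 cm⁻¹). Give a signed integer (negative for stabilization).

Ligand charges: 4×(-1) from CN⁻ and 2×(-1) from NO₂⁻ sum to -6; with overall charge -4, Co is +2.
Co is in group 9, so Co²⁺ is d⁷ (9 − 2 = 7).
The d⁷ electrons fill as t₂g⁶ eg¹.
CFSE(orbital) = 6×(-0.4Δ₀) + 1×(0.6Δ₀) = -1.8Δ₀; with Δ₀ = 23650 cm⁻¹ that is -42570 cm⁻¹.
Pairing penalty: 3 pairs vs 2 in the high-spin reference → 1 extra × P = 22820 cm⁻¹.
Net CFSE = -42570 + 22820 = -19750 cm⁻¹.

-19750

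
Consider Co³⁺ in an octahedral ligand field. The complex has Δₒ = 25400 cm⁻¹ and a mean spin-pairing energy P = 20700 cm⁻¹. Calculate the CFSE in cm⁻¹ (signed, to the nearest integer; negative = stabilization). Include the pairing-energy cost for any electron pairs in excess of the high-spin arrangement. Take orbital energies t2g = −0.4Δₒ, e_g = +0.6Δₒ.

-19560

Co is in group 9, so Co³⁺ is d⁶ (9 − 3 = 6).
Since Δₒ = 25400 cm⁻¹ > P = 20700 cm⁻¹, the complex adopts the low-spin configuration.
Configuration: t2g^6 e_g^0.
Orbital CFSE = -2.4Δₒ = -2.4 × 25400 = -60960 cm⁻¹.
Excess pairs vs high-spin: 3 − 1 = 2; pairing cost = +41400 cm⁻¹.
Net CFSE = -60960 + 41400 = -19560 cm⁻¹.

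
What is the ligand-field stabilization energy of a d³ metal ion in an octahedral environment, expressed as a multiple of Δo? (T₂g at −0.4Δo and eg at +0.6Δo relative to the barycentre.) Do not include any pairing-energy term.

For octahedral d³ the high- and low-spin configurations coincide.
Configuration: t₂g³ eg⁰.
CFSE = 3(-0.4Δo) + 0(0.6Δo) = -1.2Δo + 0.0Δo = -1.2Δo.

-1.2 Δo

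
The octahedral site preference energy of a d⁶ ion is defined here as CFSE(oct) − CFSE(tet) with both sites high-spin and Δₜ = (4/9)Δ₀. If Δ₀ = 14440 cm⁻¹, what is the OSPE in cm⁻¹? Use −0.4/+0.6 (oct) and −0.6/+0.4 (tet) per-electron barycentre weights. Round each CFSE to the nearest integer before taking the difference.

-1925

Octahedral high-spin t2g^4 e_g^2: CFSE = -0.4 × 14440 = -5776 cm⁻¹.
In a tetrahedral site the filling is e^3 t2^3: CFSE(tet) = -0.6Δₜ = -0.6 × (4/9)(14440) = -3851 cm⁻¹.
OSPE = CFSE(oct) − CFSE(tet) = -5776 − (-3851) = -1925 cm⁻¹.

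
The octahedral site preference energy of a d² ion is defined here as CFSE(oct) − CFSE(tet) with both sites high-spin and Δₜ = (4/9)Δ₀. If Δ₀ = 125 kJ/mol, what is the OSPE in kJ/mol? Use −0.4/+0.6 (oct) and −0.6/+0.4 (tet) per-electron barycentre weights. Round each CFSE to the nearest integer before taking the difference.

-33

Octahedral (high-spin): t₂g² eg⁰, CFSE = 2(−0.4) + 0(+0.6) = -0.8Δ₀ = -0.8 × 125 = -100 kJ/mol.
Tetrahedral: e² t₂⁰, CFSE = 2(−0.6) + 0(+0.4) = -1.2Δₜ = -1.2 × (4/9) × 125 = -67 kJ/mol.
OSPE = CFSE(oct) − CFSE(tet) = -100 − (-67) = -33 kJ/mol.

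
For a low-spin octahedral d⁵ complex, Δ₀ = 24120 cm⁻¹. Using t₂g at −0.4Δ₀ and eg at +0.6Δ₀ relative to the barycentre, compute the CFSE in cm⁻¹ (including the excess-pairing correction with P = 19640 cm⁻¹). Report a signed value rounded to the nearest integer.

-8960

The d⁵ electrons fill as t₂g⁵ eg⁰.
Orbital CFSE = 5(-0.4) + 0(0.6) = -2.0Δ₀ = -2.0 × 24120 = -48240 cm⁻¹.
Pairing penalty: 2 pairs vs 0 in the high-spin reference → 2 extra × P = 39280 cm⁻¹.
Net CFSE = -48240 + 39280 = -8960 cm⁻¹.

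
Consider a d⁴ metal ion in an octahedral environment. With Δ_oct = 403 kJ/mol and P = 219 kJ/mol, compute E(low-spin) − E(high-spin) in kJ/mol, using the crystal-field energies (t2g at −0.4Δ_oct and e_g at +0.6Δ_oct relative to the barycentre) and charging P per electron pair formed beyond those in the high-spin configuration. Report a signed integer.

-184

High-spin: t2g^3 e_g^1, CFSE = -0.6Δ_oct = -242 kJ/mol.
Low-spin t2g^4 e_g^0 gives -1.6Δ_oct = -645 kJ/mol, but forming 1 extra pair costs 1P = 219 kJ/mol, so E(LS) = -645 + 219 = -426 kJ/mol.
Thus E(LS) − E(HS) = -184 kJ/mol.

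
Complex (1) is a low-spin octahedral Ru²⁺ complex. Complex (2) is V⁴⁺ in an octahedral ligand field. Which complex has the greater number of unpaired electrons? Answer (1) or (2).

(1): Group 8 minus oxidation state +2 gives a d⁶ configuration for Ru²⁺; t2g^6 e_g^0 → 0 unpaired.
(2): V⁴⁺: group 5, so d-count = 5 − 4 = 1; t₂g¹ eg⁰ → 1 unpaired.
So (2) has more unpaired electrons.

(2)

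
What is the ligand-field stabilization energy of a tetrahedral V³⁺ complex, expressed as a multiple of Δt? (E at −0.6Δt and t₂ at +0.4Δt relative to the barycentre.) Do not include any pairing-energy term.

-1.2 Δt

V is in group 5, so V³⁺ is d² (5 − 3 = 2).
With tetrahedral geometry the complex is necessarily high-spin.
Configuration: e² t₂⁰.
CFSE = 2(-0.6Δt) + 0(0.4Δt) = -1.2Δt + 0.0Δt = -1.2Δt.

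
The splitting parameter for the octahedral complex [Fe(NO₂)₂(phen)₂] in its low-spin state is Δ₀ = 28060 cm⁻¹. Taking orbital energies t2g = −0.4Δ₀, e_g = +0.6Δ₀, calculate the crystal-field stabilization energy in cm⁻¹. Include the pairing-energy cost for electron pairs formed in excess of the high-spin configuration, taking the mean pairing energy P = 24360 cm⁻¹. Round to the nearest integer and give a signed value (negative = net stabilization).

-18624

Ligand charges: 2×(-1) from NO₂⁻ and 2×(+0) from phen sum to -2; with overall charge +0, Fe is +2.
Fe sits in group 8; removing 2 electrons leaves Fe²⁺ with 8 − 2 = 6 d electrons.
Configuration: t2g^6 e_g^0.
Orbital CFSE = 6(-0.4) + 0(0.6) = -2.4Δ₀ = -2.4 × 28060 = -67344 cm⁻¹.
Relative to high-spin t2g^4 e_g^2 (1 paired), the low-spin configuration has 2 additional pairs, contributing +2 × 24360 = +48720 cm⁻¹.
Overall CFSE = -67344 + 48720 = -18624 cm⁻¹.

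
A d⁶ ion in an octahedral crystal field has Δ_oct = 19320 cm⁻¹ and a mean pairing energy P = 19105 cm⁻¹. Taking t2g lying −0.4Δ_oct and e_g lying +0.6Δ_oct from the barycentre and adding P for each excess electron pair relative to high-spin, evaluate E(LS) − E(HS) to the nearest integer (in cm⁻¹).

-430

High-spin d⁶ fills as t2g^4 e_g^2 with CFSE 4(−0.4) + 2(+0.6) = -0.4Δ_oct = -7728 cm⁻¹.
Low-spin t2g^6 e_g^0 gives -2.4Δ_oct = -46368 cm⁻¹, but forming 2 extra pairs costs 2P = 38210 cm⁻¹, so E(LS) = -46368 + 38210 = -8158 cm⁻¹.
The difference is -8158 − (-7728) = -430 cm⁻¹, so low-spin lies lower.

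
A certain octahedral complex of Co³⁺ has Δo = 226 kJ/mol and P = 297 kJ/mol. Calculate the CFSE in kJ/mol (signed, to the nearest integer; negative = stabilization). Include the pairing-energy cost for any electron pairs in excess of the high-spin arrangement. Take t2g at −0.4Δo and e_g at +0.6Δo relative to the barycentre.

Co is in group 9, so Co³⁺ is d⁶ (9 − 3 = 6).
With Δo < P the complex is high-spin.
Configuration: t2g^4 e_g^2.
Orbital CFSE = -0.4Δo = -0.4 × 226 = -90 kJ/mol.
High-spin has no excess pairs, so no pairing correction applies.

-90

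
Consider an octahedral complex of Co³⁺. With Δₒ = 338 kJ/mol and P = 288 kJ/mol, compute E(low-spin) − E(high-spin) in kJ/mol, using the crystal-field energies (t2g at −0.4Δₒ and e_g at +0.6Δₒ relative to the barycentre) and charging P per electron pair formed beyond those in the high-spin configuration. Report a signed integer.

Co is in group 9, so Co³⁺ is d⁶ (9 − 3 = 6).
High-spin d⁶ fills as t2g^4 e_g^2 with CFSE 4(−0.4) + 2(+0.6) = -0.4Δₒ = -135 kJ/mol.
For low-spin the configuration is t2g^6 e_g^0: orbital energy -2.4 × 338 = -811 kJ/mol, and 2 additional pairs relative to high-spin add 576 kJ/mol, giving -235 kJ/mol.
Thus E(LS) − E(HS) = -100 kJ/mol.

-100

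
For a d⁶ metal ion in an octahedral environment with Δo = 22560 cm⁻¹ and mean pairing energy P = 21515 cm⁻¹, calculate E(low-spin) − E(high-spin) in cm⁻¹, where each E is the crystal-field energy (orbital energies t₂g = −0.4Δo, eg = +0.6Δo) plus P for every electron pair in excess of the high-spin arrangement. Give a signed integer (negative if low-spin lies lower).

High-spin d⁶ fills as t₂g⁴ eg² with CFSE 4(−0.4) + 2(+0.6) = -0.4Δo = -9024 cm⁻¹.
For low-spin the configuration is t₂g⁶ eg⁰: orbital energy -2.4 × 22560 = -54144 cm⁻¹, and 2 additional pairs relative to high-spin add 43030 cm⁻¹, giving -11114 cm⁻¹.
Thus E(LS) − E(HS) = -2090 cm⁻¹.

-2090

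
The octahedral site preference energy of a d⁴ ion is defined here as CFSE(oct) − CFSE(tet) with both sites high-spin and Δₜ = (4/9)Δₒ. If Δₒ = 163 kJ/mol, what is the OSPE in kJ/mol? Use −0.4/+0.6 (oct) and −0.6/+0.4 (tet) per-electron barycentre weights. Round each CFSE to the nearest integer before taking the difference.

-69

Octahedral high-spin t2g^3 e_g^1: CFSE = -0.6 × 163 = -98 kJ/mol.
In a tetrahedral site the filling is e^2 t2^2: CFSE(tet) = -0.4Δₜ = -0.4 × (4/9)(163) = -29 kJ/mol.
OSPE = CFSE(oct) − CFSE(tet) = -98 − (-29) = -69 kJ/mol.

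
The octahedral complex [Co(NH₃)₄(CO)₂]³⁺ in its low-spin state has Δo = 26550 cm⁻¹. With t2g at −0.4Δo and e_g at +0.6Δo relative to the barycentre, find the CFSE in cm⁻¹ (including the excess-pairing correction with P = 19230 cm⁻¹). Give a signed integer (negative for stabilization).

-25260

Ligand charges: 4×(+0) from NH₃ and 2×(+0) from CO sum to +0; with overall charge +3, Co is +3.
Co³⁺: group 9, so d-count = 9 − 3 = 6.
Electron filling gives t2g^6 e_g^0.
The orbital stabilization is -2.4Δo = -2.4 × 26550 = -63720 cm⁻¹.
Relative to high-spin t2g^4 e_g^2 (1 paired), the low-spin configuration has 2 additional pairs, contributing +2 × 19230 = +38460 cm⁻¹.
Combining: -63720 + 38460 = -25260 cm⁻¹.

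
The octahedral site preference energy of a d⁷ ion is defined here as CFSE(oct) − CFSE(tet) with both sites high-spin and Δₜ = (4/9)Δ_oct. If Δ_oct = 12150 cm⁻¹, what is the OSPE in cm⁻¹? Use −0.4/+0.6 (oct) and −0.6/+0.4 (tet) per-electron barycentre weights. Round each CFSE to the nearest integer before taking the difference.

-3240

Octahedral high-spin t2g^5 e_g^2: CFSE = -0.8 × 12150 = -9720 cm⁻¹.
Tetrahedral e^4 t2^3 gives -1.2Δₜ = -1.2 × (4/9) × 12150 = -6480 cm⁻¹.
OSPE = -9720 − (-6480) = -3240 cm⁻¹.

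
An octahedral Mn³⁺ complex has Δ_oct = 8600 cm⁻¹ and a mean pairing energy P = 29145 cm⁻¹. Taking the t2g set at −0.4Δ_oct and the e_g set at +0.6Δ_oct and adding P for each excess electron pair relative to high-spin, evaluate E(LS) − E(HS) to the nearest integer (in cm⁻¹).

Mn is in group 7, so Mn³⁺ is d⁴ (7 − 3 = 4).
In the high-spin limit (t2g^3 e_g^1) the orbital term is -0.6Δ_oct = -5160 cm⁻¹, with no excess pairing.
Low-spin: t2g^4 e_g^0, orbital CFSE = -1.6Δ_oct = -13760 cm⁻¹; plus 1 excess pair × P = +29145 cm⁻¹; total 15385 cm⁻¹.
The difference is 15385 − (-5160) = 20545 cm⁻¹, so high-spin lies lower.

20545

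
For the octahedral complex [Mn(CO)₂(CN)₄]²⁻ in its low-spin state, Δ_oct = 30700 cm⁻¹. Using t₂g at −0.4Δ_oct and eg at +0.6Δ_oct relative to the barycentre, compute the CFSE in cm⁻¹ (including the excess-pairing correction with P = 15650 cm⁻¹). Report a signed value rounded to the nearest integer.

-30100

Ligand charges: 2×(+0) from CO and 4×(-1) from CN⁻ sum to -4; with overall charge -2, Mn is +2.
Group 7 minus oxidation state +2 gives a d⁵ configuration for Mn²⁺.
The d⁵ electrons fill as t₂g⁵ eg⁰.
Orbital CFSE = 5(-0.4) + 0(0.6) = -2.0Δ_oct = -2.0 × 30700 = -61400 cm⁻¹.
Pairing penalty: 2 pairs vs 0 in the high-spin reference → 2 extra × P = 31300 cm⁻¹.
Combining: -61400 + 31300 = -30100 cm⁻¹.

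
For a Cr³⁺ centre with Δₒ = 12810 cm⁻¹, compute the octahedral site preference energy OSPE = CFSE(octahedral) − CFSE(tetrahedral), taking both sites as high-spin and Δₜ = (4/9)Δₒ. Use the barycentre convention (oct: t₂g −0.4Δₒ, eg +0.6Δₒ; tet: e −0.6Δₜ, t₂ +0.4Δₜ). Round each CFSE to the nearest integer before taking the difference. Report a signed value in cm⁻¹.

Cr³⁺: group 6, so d-count = 6 − 3 = 3.
In an octahedral site d³ (HS) is t₂g³ eg⁰, giving CFSE(oct) = -1.2Δₒ = -15372 cm⁻¹.
Tetrahedral e² t₂¹ gives -0.8Δₜ = -0.8 × (4/9) × 12810 = -4555 cm⁻¹.
Subtracting, OSPE = -15372 − (-4555) = -10817 cm⁻¹.

-10817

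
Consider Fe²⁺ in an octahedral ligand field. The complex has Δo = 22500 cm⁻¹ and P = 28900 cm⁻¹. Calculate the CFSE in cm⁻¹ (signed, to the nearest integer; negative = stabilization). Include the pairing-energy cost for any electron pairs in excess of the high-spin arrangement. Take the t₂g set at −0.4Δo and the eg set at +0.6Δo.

Fe²⁺: group 8, so d-count = 8 − 2 = 6.
Δo < P, so pairing is avoided: the ground state is high-spin.
Configuration: t₂g⁴ eg².
Orbital CFSE = -0.4Δo = -0.4 × 22500 = -9000 cm⁻¹.
High-spin has no excess pairs, so no pairing correction applies.

-9000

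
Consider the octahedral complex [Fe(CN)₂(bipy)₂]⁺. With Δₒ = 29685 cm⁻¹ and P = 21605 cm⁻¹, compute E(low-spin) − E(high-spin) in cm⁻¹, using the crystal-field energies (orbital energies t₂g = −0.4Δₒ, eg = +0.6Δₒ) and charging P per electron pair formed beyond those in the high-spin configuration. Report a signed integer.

-16160

Ligand charges: 2×(-1) from CN⁻ and 2×(+0) from bipy sum to -2; with overall charge +1, Fe is +3.
Fe sits in group 8; removing 3 electrons leaves Fe³⁺ with 8 − 3 = 5 d electrons.
High-spin: t₂g³ eg², CFSE = 0.0Δₒ = 0 cm⁻¹.
For low-spin the configuration is t₂g⁵ eg⁰: orbital energy -2.0 × 29685 = -59370 cm⁻¹, and 2 additional pairs relative to high-spin add 43210 cm⁻¹, giving -16160 cm⁻¹.
The difference is -16160 − (0) = -16160 cm⁻¹, so low-spin lies lower.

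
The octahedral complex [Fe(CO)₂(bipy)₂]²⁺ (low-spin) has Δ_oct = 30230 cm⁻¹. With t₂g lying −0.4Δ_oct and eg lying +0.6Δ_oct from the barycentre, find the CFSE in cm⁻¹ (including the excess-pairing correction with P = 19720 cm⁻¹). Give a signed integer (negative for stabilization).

-33112

Ligand charges: 2×(+0) from CO and 2×(+0) from bipy sum to +0; with overall charge +2, Fe is +2.
Group 8 minus oxidation state +2 gives a d⁶ configuration for Fe²⁺.
The d⁶ electrons fill as t₂g⁶ eg⁰.
CFSE(orbital) = 6×(-0.4Δ_oct) + 0×(0.6Δ_oct) = -2.4Δ_oct; with Δ_oct = 30230 cm⁻¹ that is -72552 cm⁻¹.
Relative to high-spin t₂g⁴ eg² (1 paired), the low-spin configuration has 2 additional pairs, contributing +2 × 19720 = +39440 cm⁻¹.
Combining: -72552 + 39440 = -33112 cm⁻¹.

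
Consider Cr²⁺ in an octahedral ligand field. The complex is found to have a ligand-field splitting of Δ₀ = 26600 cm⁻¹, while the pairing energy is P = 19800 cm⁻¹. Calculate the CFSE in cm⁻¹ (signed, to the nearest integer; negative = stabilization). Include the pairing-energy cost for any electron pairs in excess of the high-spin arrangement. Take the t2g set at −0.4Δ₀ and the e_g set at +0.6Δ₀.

-22760

Group 6 minus oxidation state +2 gives a d⁴ configuration for Cr²⁺.
Δ₀ > P, so pairing is preferred: the ground state is low-spin.
Configuration: t2g^4 e_g^0.
Orbital CFSE = -1.6Δ₀ = -1.6 × 26600 = -42560 cm⁻¹.
Excess pairs vs high-spin: 1 − 0 = 1; pairing cost = +19800 cm⁻¹.
Net CFSE = -42560 + 19800 = -22760 cm⁻¹.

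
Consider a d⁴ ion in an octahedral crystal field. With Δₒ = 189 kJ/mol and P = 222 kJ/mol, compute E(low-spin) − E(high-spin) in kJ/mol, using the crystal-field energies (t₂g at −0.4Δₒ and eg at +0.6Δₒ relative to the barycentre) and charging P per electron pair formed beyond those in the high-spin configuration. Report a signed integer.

High-spin: t₂g³ eg¹, CFSE = -0.6Δₒ = -113 kJ/mol.
Low-spin: t₂g⁴ eg⁰, orbital CFSE = -1.6Δₒ = -302 kJ/mol; plus 1 excess pair × P = +222 kJ/mol; total -80 kJ/mol.
Thus E(LS) − E(HS) = 33 kJ/mol.

33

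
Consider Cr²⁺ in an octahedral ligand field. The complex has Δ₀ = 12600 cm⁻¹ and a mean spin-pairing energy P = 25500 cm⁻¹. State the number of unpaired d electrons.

Cr sits in group 6; removing 2 electrons leaves Cr²⁺ with 6 − 2 = 4 d electrons.
With Δ₀ < P the complex is high-spin.
Filling d⁴ accordingly: t₂g³ eg¹.
Unpaired electrons: 4.

4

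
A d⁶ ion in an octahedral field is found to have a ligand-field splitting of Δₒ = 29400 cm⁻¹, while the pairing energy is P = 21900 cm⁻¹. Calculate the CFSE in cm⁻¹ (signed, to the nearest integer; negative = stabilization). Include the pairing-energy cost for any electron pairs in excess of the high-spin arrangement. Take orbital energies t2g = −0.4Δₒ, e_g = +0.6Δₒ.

-26760

Since Δₒ = 29400 cm⁻¹ > P = 21900 cm⁻¹, the complex adopts the low-spin configuration.
Filling d⁶ accordingly: t2g^6 e_g^0.
Orbital CFSE = -2.4Δₒ = -2.4 × 29400 = -70560 cm⁻¹.
Excess pairs vs high-spin: 3 − 1 = 2; pairing cost = +43800 cm⁻¹.
Net CFSE = -70560 + 43800 = -26760 cm⁻¹.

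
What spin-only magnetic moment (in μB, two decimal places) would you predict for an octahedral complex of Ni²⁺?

2.83 μB

Ni²⁺: group 10, so d-count = 10 − 2 = 8.
For octahedral d⁸ the high- and low-spin configurations coincide.
Configuration: t₂g⁶ eg² → 2 unpaired electrons.
μ(spin-only) = √[2(2+2)] = √8 ≈ 2.83 μB.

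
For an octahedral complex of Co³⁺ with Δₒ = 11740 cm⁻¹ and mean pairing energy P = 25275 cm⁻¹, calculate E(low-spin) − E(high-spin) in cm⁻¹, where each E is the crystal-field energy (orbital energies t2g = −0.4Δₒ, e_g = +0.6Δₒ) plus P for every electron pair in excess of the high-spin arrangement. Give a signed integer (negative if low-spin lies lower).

Group 9 minus oxidation state +3 gives a d⁶ configuration for Co³⁺.
In the high-spin limit (t2g^4 e_g^2) the orbital term is -0.4Δₒ = -4696 cm⁻¹, with no excess pairing.
Low-spin t2g^6 e_g^0 gives -2.4Δₒ = -28176 cm⁻¹, but forming 2 extra pairs costs 2P = 50550 cm⁻¹, so E(LS) = -28176 + 50550 = 22374 cm⁻¹.
E(LS) − E(HS) = 22374 − (-4696) = 27070 cm⁻¹.

27070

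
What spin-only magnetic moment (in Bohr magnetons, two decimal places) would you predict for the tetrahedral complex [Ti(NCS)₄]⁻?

Each NCS⁻ contributes -1; 4 × (-1) = -4. With overall charge -1, Ti is in the +3 oxidation state.
Group 4 minus oxidation state +3 gives a d¹ configuration for Ti³⁺.
With tetrahedral geometry the complex is necessarily high-spin.
Configuration: e¹ t₂⁰ → 1 unpaired electron.
μ(spin-only) = √[1(1+2)] = √3 ≈ 1.73 Bohr magnetons.

1.73 Bohr magnetons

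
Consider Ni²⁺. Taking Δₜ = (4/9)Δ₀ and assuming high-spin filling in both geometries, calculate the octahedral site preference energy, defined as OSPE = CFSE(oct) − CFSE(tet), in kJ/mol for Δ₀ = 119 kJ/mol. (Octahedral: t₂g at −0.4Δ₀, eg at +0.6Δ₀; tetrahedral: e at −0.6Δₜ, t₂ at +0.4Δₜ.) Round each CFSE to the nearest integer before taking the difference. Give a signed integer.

Group 10 minus oxidation state +2 gives a d⁸ configuration for Ni²⁺.
In an octahedral site d⁸ (HS) is t2g^6 e_g^2, giving CFSE(oct) = -1.2Δ₀ = -143 kJ/mol.
Tetrahedral e^4 t2^4 gives -0.8Δₜ = -0.8 × (4/9) × 119 = -42 kJ/mol.
OSPE = -143 − (-42) = -101 kJ/mol.

-101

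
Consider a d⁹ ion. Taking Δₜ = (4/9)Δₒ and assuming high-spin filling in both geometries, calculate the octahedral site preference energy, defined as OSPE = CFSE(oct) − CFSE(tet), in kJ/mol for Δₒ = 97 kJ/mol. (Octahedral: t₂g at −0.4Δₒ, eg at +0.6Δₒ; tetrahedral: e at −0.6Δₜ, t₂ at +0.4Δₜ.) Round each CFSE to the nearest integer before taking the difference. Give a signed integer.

-41

In an octahedral site d⁹ (HS) is t2g^6 e_g^3, giving CFSE(oct) = -0.6Δₒ = -58 kJ/mol.
Tetrahedral e^4 t2^5 gives -0.4Δₜ = -0.4 × (4/9) × 97 = -17 kJ/mol.
OSPE = CFSE(oct) − CFSE(tet) = -58 − (-17) = -41 kJ/mol.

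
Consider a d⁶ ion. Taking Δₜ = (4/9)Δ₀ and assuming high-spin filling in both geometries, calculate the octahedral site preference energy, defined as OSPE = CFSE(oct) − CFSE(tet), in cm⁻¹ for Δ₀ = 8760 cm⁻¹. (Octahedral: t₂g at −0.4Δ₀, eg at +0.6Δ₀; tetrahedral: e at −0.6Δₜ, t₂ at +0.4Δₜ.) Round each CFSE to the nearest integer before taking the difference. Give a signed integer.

Octahedral (high-spin): t2g^4 e_g^2, CFSE = 4(−0.4) + 2(+0.6) = -0.4Δ₀ = -0.4 × 8760 = -3504 cm⁻¹.
Tetrahedral: e^3 t2^3, CFSE = 3(−0.6) + 3(+0.4) = -0.6Δₜ = -0.6 × (4/9) × 8760 = -2336 cm⁻¹.
OSPE = -3504 − (-2336) = -1168 cm⁻¹.

-1168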